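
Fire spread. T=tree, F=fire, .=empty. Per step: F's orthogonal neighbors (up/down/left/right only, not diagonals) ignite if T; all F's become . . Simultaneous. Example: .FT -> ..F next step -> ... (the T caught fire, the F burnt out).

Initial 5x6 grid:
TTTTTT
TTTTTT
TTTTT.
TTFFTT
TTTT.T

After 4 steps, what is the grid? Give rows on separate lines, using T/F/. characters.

Step 1: 6 trees catch fire, 2 burn out
  TTTTTT
  TTTTTT
  TTFFT.
  TF..FT
  TTFF.T
Step 2: 7 trees catch fire, 6 burn out
  TTTTTT
  TTFFTT
  TF..F.
  F....F
  TF...T
Step 3: 7 trees catch fire, 7 burn out
  TTFFTT
  TF..FT
  F.....
  ......
  F....F
Step 4: 4 trees catch fire, 7 burn out
  TF..FT
  F....F
  ......
  ......
  ......

TF..FT
F....F
......
......
......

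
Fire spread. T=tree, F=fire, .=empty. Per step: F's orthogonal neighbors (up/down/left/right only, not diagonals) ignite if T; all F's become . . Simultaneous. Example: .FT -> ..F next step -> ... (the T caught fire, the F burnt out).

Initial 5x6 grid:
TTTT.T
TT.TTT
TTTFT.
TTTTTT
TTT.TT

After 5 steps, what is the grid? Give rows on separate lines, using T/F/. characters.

Step 1: 4 trees catch fire, 1 burn out
  TTTT.T
  TT.FTT
  TTF.F.
  TTTFTT
  TTT.TT
Step 2: 5 trees catch fire, 4 burn out
  TTTF.T
  TT..FT
  TF....
  TTF.FT
  TTT.TT
Step 3: 8 trees catch fire, 5 burn out
  TTF..T
  TF...F
  F.....
  TF...F
  TTF.FT
Step 4: 6 trees catch fire, 8 burn out
  TF...F
  F.....
  ......
  F.....
  TF...F
Step 5: 2 trees catch fire, 6 burn out
  F.....
  ......
  ......
  ......
  F.....

F.....
......
......
......
F.....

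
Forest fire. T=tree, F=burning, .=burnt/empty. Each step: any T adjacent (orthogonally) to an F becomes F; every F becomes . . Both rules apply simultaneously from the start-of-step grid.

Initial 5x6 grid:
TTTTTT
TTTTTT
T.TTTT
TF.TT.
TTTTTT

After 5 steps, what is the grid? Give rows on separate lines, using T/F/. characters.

Step 1: 2 trees catch fire, 1 burn out
  TTTTTT
  TTTTTT
  T.TTTT
  F..TT.
  TFTTTT
Step 2: 3 trees catch fire, 2 burn out
  TTTTTT
  TTTTTT
  F.TTTT
  ...TT.
  F.FTTT
Step 3: 2 trees catch fire, 3 burn out
  TTTTTT
  FTTTTT
  ..TTTT
  ...TT.
  ...FTT
Step 4: 4 trees catch fire, 2 burn out
  FTTTTT
  .FTTTT
  ..TTTT
  ...FT.
  ....FT
Step 5: 5 trees catch fire, 4 burn out
  .FTTTT
  ..FTTT
  ..TFTT
  ....F.
  .....F

.FTTTT
..FTTT
..TFTT
....F.
.....F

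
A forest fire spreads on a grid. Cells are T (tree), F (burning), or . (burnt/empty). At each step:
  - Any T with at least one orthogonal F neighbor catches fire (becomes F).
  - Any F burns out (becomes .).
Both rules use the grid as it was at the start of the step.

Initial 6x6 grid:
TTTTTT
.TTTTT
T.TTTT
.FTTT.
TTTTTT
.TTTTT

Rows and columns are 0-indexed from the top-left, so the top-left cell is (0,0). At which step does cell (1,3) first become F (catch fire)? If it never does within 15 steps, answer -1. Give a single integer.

Step 1: cell (1,3)='T' (+2 fires, +1 burnt)
Step 2: cell (1,3)='T' (+5 fires, +2 burnt)
Step 3: cell (1,3)='T' (+5 fires, +5 burnt)
Step 4: cell (1,3)='F' (+6 fires, +5 burnt)
  -> target ignites at step 4
Step 5: cell (1,3)='.' (+6 fires, +6 burnt)
Step 6: cell (1,3)='.' (+4 fires, +6 burnt)
Step 7: cell (1,3)='.' (+1 fires, +4 burnt)
Step 8: cell (1,3)='.' (+0 fires, +1 burnt)
  fire out at step 8

4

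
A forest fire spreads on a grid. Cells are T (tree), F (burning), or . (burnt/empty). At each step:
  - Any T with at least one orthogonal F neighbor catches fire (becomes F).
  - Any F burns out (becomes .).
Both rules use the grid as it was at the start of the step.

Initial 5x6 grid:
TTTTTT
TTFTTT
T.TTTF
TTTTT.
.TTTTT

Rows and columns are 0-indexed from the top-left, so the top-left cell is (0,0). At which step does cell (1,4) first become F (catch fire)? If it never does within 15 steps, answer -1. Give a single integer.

Step 1: cell (1,4)='T' (+6 fires, +2 burnt)
Step 2: cell (1,4)='F' (+8 fires, +6 burnt)
  -> target ignites at step 2
Step 3: cell (1,4)='.' (+7 fires, +8 burnt)
Step 4: cell (1,4)='.' (+4 fires, +7 burnt)
Step 5: cell (1,4)='.' (+0 fires, +4 burnt)
  fire out at step 5

2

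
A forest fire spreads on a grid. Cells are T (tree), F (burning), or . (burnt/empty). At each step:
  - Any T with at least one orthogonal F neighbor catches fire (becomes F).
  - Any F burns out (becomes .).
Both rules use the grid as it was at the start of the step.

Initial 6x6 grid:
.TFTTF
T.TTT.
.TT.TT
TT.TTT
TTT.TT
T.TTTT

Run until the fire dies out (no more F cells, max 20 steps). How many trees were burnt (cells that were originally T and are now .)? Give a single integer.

Answer: 25

Derivation:
Step 1: +4 fires, +2 burnt (F count now 4)
Step 2: +3 fires, +4 burnt (F count now 3)
Step 3: +2 fires, +3 burnt (F count now 2)
Step 4: +3 fires, +2 burnt (F count now 3)
Step 5: +5 fires, +3 burnt (F count now 5)
Step 6: +4 fires, +5 burnt (F count now 4)
Step 7: +4 fires, +4 burnt (F count now 4)
Step 8: +0 fires, +4 burnt (F count now 0)
Fire out after step 8
Initially T: 26, now '.': 35
Total burnt (originally-T cells now '.'): 25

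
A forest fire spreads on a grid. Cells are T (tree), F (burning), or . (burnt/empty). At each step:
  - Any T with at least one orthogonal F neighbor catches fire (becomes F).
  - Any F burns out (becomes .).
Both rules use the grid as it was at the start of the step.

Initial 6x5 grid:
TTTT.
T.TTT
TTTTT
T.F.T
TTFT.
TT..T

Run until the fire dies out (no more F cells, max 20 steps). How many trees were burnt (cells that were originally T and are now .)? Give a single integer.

Answer: 20

Derivation:
Step 1: +3 fires, +2 burnt (F count now 3)
Step 2: +5 fires, +3 burnt (F count now 5)
Step 3: +6 fires, +5 burnt (F count now 6)
Step 4: +5 fires, +6 burnt (F count now 5)
Step 5: +1 fires, +5 burnt (F count now 1)
Step 6: +0 fires, +1 burnt (F count now 0)
Fire out after step 6
Initially T: 21, now '.': 29
Total burnt (originally-T cells now '.'): 20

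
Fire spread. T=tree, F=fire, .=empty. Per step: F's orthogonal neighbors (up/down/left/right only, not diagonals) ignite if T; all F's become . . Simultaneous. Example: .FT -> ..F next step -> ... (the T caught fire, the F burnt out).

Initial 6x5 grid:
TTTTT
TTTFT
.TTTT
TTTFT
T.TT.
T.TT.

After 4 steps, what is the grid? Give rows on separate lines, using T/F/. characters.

Step 1: 7 trees catch fire, 2 burn out
  TTTFT
  TTF.F
  .TTFT
  TTF.F
  T.TF.
  T.TT.
Step 2: 8 trees catch fire, 7 burn out
  TTF.F
  TF...
  .TF.F
  TF...
  T.F..
  T.TF.
Step 3: 5 trees catch fire, 8 burn out
  TF...
  F....
  .F...
  F....
  T....
  T.F..
Step 4: 2 trees catch fire, 5 burn out
  F....
  .....
  .....
  .....
  F....
  T....

F....
.....
.....
.....
F....
T....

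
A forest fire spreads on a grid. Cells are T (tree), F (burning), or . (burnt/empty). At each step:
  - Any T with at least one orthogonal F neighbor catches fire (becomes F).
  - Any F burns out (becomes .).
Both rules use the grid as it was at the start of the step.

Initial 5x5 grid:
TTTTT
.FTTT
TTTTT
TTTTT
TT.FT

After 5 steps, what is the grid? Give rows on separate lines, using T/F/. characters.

Step 1: 5 trees catch fire, 2 burn out
  TFTTT
  ..FTT
  TFTTT
  TTTFT
  TT..F
Step 2: 9 trees catch fire, 5 burn out
  F.FTT
  ...FT
  F.FFT
  TFF.F
  TT...
Step 3: 5 trees catch fire, 9 burn out
  ...FT
  ....F
  ....F
  F....
  TF...
Step 4: 2 trees catch fire, 5 burn out
  ....F
  .....
  .....
  .....
  F....
Step 5: 0 trees catch fire, 2 burn out
  .....
  .....
  .....
  .....
  .....

.....
.....
.....
.....
.....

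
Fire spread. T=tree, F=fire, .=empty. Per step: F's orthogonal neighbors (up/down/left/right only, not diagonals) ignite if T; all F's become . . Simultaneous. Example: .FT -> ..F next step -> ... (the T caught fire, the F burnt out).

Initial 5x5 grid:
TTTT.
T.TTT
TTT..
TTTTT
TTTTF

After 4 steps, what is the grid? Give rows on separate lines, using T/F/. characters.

Step 1: 2 trees catch fire, 1 burn out
  TTTT.
  T.TTT
  TTT..
  TTTTF
  TTTF.
Step 2: 2 trees catch fire, 2 burn out
  TTTT.
  T.TTT
  TTT..
  TTTF.
  TTF..
Step 3: 2 trees catch fire, 2 burn out
  TTTT.
  T.TTT
  TTT..
  TTF..
  TF...
Step 4: 3 trees catch fire, 2 burn out
  TTTT.
  T.TTT
  TTF..
  TF...
  F....

TTTT.
T.TTT
TTF..
TF...
F....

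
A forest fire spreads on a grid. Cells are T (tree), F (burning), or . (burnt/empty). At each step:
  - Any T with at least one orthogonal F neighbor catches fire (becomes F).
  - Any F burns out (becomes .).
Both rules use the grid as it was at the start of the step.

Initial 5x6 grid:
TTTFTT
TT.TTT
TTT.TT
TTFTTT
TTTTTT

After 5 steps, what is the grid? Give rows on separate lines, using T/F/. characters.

Step 1: 7 trees catch fire, 2 burn out
  TTF.FT
  TT.FTT
  TTF.TT
  TF.FTT
  TTFTTT
Step 2: 8 trees catch fire, 7 burn out
  TF...F
  TT..FT
  TF..TT
  F...FT
  TF.FTT
Step 3: 8 trees catch fire, 8 burn out
  F.....
  TF...F
  F...FT
  .....F
  F...FT
Step 4: 3 trees catch fire, 8 burn out
  ......
  F.....
  .....F
  ......
  .....F
Step 5: 0 trees catch fire, 3 burn out
  ......
  ......
  ......
  ......
  ......

......
......
......
......
......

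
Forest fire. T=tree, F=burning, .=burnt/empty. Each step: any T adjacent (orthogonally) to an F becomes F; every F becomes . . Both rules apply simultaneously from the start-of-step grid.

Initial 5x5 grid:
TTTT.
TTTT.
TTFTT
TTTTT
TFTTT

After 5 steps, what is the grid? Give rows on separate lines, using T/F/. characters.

Step 1: 7 trees catch fire, 2 burn out
  TTTT.
  TTFT.
  TF.FT
  TFFTT
  F.FTT
Step 2: 8 trees catch fire, 7 burn out
  TTFT.
  TF.F.
  F...F
  F..FT
  ...FT
Step 3: 5 trees catch fire, 8 burn out
  TF.F.
  F....
  .....
  ....F
  ....F
Step 4: 1 trees catch fire, 5 burn out
  F....
  .....
  .....
  .....
  .....
Step 5: 0 trees catch fire, 1 burn out
  .....
  .....
  .....
  .....
  .....

.....
.....
.....
.....
.....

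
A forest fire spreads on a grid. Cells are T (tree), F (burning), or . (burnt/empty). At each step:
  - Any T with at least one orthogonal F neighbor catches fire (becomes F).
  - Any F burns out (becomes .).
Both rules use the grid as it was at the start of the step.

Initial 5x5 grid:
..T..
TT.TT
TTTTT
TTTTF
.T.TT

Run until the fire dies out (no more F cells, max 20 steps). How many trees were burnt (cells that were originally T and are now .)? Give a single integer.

Step 1: +3 fires, +1 burnt (F count now 3)
Step 2: +4 fires, +3 burnt (F count now 4)
Step 3: +3 fires, +4 burnt (F count now 3)
Step 4: +3 fires, +3 burnt (F count now 3)
Step 5: +2 fires, +3 burnt (F count now 2)
Step 6: +1 fires, +2 burnt (F count now 1)
Step 7: +0 fires, +1 burnt (F count now 0)
Fire out after step 7
Initially T: 17, now '.': 24
Total burnt (originally-T cells now '.'): 16

Answer: 16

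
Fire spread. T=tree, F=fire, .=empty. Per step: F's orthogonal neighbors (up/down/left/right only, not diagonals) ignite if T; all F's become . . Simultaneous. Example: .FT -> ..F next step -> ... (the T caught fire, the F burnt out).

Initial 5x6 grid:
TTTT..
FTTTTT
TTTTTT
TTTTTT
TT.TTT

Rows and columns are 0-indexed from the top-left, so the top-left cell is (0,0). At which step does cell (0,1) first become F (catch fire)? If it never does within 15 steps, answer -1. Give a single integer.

Step 1: cell (0,1)='T' (+3 fires, +1 burnt)
Step 2: cell (0,1)='F' (+4 fires, +3 burnt)
  -> target ignites at step 2
Step 3: cell (0,1)='.' (+5 fires, +4 burnt)
Step 4: cell (0,1)='.' (+5 fires, +5 burnt)
Step 5: cell (0,1)='.' (+3 fires, +5 burnt)
Step 6: cell (0,1)='.' (+3 fires, +3 burnt)
Step 7: cell (0,1)='.' (+2 fires, +3 burnt)
Step 8: cell (0,1)='.' (+1 fires, +2 burnt)
Step 9: cell (0,1)='.' (+0 fires, +1 burnt)
  fire out at step 9

2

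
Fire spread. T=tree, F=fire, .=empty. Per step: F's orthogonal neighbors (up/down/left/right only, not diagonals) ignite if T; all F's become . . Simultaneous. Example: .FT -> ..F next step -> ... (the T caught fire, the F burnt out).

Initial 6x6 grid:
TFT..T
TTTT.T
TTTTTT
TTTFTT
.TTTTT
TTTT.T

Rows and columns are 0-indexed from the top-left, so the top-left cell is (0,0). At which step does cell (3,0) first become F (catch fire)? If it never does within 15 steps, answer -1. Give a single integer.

Step 1: cell (3,0)='T' (+7 fires, +2 burnt)
Step 2: cell (3,0)='T' (+11 fires, +7 burnt)
Step 3: cell (3,0)='F' (+6 fires, +11 burnt)
  -> target ignites at step 3
Step 4: cell (3,0)='.' (+3 fires, +6 burnt)
Step 5: cell (3,0)='.' (+2 fires, +3 burnt)
Step 6: cell (3,0)='.' (+0 fires, +2 burnt)
  fire out at step 6

3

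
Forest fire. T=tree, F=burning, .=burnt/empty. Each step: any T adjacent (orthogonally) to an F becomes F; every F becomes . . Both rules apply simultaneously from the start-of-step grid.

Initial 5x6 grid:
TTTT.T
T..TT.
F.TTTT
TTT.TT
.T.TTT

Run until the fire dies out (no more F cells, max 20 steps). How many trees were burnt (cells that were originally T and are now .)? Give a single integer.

Answer: 20

Derivation:
Step 1: +2 fires, +1 burnt (F count now 2)
Step 2: +2 fires, +2 burnt (F count now 2)
Step 3: +3 fires, +2 burnt (F count now 3)
Step 4: +2 fires, +3 burnt (F count now 2)
Step 5: +2 fires, +2 burnt (F count now 2)
Step 6: +2 fires, +2 burnt (F count now 2)
Step 7: +3 fires, +2 burnt (F count now 3)
Step 8: +2 fires, +3 burnt (F count now 2)
Step 9: +2 fires, +2 burnt (F count now 2)
Step 10: +0 fires, +2 burnt (F count now 0)
Fire out after step 10
Initially T: 21, now '.': 29
Total burnt (originally-T cells now '.'): 20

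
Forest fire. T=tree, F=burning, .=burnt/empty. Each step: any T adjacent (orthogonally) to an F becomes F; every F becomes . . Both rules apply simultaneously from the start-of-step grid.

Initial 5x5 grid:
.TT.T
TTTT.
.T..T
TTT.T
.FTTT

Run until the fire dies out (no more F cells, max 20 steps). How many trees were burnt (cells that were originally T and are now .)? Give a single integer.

Answer: 15

Derivation:
Step 1: +2 fires, +1 burnt (F count now 2)
Step 2: +4 fires, +2 burnt (F count now 4)
Step 3: +2 fires, +4 burnt (F count now 2)
Step 4: +4 fires, +2 burnt (F count now 4)
Step 5: +3 fires, +4 burnt (F count now 3)
Step 6: +0 fires, +3 burnt (F count now 0)
Fire out after step 6
Initially T: 16, now '.': 24
Total burnt (originally-T cells now '.'): 15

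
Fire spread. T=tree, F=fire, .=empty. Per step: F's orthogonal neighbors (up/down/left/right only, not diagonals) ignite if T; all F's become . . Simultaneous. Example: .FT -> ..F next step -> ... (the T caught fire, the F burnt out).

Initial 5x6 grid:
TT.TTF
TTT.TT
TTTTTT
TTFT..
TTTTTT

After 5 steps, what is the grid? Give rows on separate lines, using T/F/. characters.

Step 1: 6 trees catch fire, 2 burn out
  TT.TF.
  TTT.TF
  TTFTTT
  TF.F..
  TTFTTT
Step 2: 9 trees catch fire, 6 burn out
  TT.F..
  TTF.F.
  TF.FTF
  F.....
  TF.FTT
Step 3: 5 trees catch fire, 9 burn out
  TT....
  TF....
  F...F.
  ......
  F...FT
Step 4: 3 trees catch fire, 5 burn out
  TF....
  F.....
  ......
  ......
  .....F
Step 5: 1 trees catch fire, 3 burn out
  F.....
  ......
  ......
  ......
  ......

F.....
......
......
......
......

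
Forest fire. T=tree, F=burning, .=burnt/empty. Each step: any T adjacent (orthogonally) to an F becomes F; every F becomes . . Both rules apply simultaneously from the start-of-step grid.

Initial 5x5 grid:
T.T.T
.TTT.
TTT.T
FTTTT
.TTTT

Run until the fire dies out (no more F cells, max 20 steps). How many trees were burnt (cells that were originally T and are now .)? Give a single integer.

Step 1: +2 fires, +1 burnt (F count now 2)
Step 2: +3 fires, +2 burnt (F count now 3)
Step 3: +4 fires, +3 burnt (F count now 4)
Step 4: +3 fires, +4 burnt (F count now 3)
Step 5: +4 fires, +3 burnt (F count now 4)
Step 6: +0 fires, +4 burnt (F count now 0)
Fire out after step 6
Initially T: 18, now '.': 23
Total burnt (originally-T cells now '.'): 16

Answer: 16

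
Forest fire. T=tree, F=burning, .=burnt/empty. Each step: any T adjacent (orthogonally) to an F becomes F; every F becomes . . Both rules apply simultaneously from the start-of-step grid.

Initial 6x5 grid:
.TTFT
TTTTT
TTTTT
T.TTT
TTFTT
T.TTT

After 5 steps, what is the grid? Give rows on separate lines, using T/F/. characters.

Step 1: 7 trees catch fire, 2 burn out
  .TF.F
  TTTFT
  TTTTT
  T.FTT
  TF.FT
  T.FTT
Step 2: 9 trees catch fire, 7 burn out
  .F...
  TTF.F
  TTFFT
  T..FT
  F...F
  T..FT
Step 3: 7 trees catch fire, 9 burn out
  .....
  TF...
  TF..F
  F...F
  .....
  F...F
Step 4: 2 trees catch fire, 7 burn out
  .....
  F....
  F....
  .....
  .....
  .....
Step 5: 0 trees catch fire, 2 burn out
  .....
  .....
  .....
  .....
  .....
  .....

.....
.....
.....
.....
.....
.....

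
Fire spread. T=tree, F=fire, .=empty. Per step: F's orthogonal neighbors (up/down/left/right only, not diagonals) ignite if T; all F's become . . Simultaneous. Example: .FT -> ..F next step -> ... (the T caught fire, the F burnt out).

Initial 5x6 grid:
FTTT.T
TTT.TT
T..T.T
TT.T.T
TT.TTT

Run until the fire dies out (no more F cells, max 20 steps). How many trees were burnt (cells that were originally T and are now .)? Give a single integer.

Step 1: +2 fires, +1 burnt (F count now 2)
Step 2: +3 fires, +2 burnt (F count now 3)
Step 3: +3 fires, +3 burnt (F count now 3)
Step 4: +2 fires, +3 burnt (F count now 2)
Step 5: +1 fires, +2 burnt (F count now 1)
Step 6: +0 fires, +1 burnt (F count now 0)
Fire out after step 6
Initially T: 21, now '.': 20
Total burnt (originally-T cells now '.'): 11

Answer: 11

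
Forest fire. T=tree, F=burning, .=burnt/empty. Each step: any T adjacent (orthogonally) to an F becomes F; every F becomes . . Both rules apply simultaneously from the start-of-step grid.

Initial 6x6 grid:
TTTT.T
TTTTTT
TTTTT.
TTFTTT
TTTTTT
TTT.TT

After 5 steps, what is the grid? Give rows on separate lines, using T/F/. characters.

Step 1: 4 trees catch fire, 1 burn out
  TTTT.T
  TTTTTT
  TTFTT.
  TF.FTT
  TTFTTT
  TTT.TT
Step 2: 8 trees catch fire, 4 burn out
  TTTT.T
  TTFTTT
  TF.FT.
  F...FT
  TF.FTT
  TTF.TT
Step 3: 9 trees catch fire, 8 burn out
  TTFT.T
  TF.FTT
  F...F.
  .....F
  F...FT
  TF..TT
Step 4: 7 trees catch fire, 9 burn out
  TF.F.T
  F...FT
  ......
  ......
  .....F
  F...FT
Step 5: 3 trees catch fire, 7 burn out
  F....T
  .....F
  ......
  ......
  ......
  .....F

F....T
.....F
......
......
......
.....F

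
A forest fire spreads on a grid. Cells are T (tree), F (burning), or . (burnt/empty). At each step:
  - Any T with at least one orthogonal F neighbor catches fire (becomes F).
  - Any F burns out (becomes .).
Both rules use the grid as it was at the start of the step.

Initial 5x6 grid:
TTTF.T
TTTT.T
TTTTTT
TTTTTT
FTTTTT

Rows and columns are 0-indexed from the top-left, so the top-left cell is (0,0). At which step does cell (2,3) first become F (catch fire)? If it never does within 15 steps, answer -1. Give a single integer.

Step 1: cell (2,3)='T' (+4 fires, +2 burnt)
Step 2: cell (2,3)='F' (+6 fires, +4 burnt)
  -> target ignites at step 2
Step 3: cell (2,3)='.' (+9 fires, +6 burnt)
Step 4: cell (2,3)='.' (+3 fires, +9 burnt)
Step 5: cell (2,3)='.' (+3 fires, +3 burnt)
Step 6: cell (2,3)='.' (+1 fires, +3 burnt)
Step 7: cell (2,3)='.' (+0 fires, +1 burnt)
  fire out at step 7

2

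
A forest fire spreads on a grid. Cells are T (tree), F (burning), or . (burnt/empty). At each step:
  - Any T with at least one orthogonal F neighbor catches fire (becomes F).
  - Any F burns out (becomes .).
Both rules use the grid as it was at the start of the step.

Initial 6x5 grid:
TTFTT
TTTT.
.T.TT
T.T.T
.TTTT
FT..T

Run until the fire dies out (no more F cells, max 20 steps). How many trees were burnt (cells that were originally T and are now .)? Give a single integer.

Step 1: +4 fires, +2 burnt (F count now 4)
Step 2: +5 fires, +4 burnt (F count now 5)
Step 3: +4 fires, +5 burnt (F count now 4)
Step 4: +3 fires, +4 burnt (F count now 3)
Step 5: +2 fires, +3 burnt (F count now 2)
Step 6: +1 fires, +2 burnt (F count now 1)
Step 7: +0 fires, +1 burnt (F count now 0)
Fire out after step 7
Initially T: 20, now '.': 29
Total burnt (originally-T cells now '.'): 19

Answer: 19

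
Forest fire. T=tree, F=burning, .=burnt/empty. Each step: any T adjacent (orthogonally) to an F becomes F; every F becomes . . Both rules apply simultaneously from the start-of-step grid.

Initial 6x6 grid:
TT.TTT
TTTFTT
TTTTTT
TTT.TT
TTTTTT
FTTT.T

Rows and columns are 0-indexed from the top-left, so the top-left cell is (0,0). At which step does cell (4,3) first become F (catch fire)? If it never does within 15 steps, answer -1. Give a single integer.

Step 1: cell (4,3)='T' (+6 fires, +2 burnt)
Step 2: cell (4,3)='T' (+8 fires, +6 burnt)
Step 3: cell (4,3)='T' (+11 fires, +8 burnt)
Step 4: cell (4,3)='F' (+4 fires, +11 burnt)
  -> target ignites at step 4
Step 5: cell (4,3)='.' (+1 fires, +4 burnt)
Step 6: cell (4,3)='.' (+1 fires, +1 burnt)
Step 7: cell (4,3)='.' (+0 fires, +1 burnt)
  fire out at step 7

4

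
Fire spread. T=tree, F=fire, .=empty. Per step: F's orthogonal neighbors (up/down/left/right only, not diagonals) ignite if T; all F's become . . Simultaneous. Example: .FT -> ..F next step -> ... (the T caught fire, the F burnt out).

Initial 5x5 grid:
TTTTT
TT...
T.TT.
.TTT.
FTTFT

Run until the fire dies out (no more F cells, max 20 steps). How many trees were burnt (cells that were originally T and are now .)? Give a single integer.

Answer: 8

Derivation:
Step 1: +4 fires, +2 burnt (F count now 4)
Step 2: +3 fires, +4 burnt (F count now 3)
Step 3: +1 fires, +3 burnt (F count now 1)
Step 4: +0 fires, +1 burnt (F count now 0)
Fire out after step 4
Initially T: 16, now '.': 17
Total burnt (originally-T cells now '.'): 8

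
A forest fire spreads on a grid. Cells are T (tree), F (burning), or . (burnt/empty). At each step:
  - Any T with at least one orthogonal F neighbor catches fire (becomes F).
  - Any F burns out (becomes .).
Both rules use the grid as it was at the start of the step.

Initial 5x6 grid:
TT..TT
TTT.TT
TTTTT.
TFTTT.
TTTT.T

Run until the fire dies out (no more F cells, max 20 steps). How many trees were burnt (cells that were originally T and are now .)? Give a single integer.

Step 1: +4 fires, +1 burnt (F count now 4)
Step 2: +6 fires, +4 burnt (F count now 6)
Step 3: +6 fires, +6 burnt (F count now 6)
Step 4: +2 fires, +6 burnt (F count now 2)
Step 5: +1 fires, +2 burnt (F count now 1)
Step 6: +2 fires, +1 burnt (F count now 2)
Step 7: +1 fires, +2 burnt (F count now 1)
Step 8: +0 fires, +1 burnt (F count now 0)
Fire out after step 8
Initially T: 23, now '.': 29
Total burnt (originally-T cells now '.'): 22

Answer: 22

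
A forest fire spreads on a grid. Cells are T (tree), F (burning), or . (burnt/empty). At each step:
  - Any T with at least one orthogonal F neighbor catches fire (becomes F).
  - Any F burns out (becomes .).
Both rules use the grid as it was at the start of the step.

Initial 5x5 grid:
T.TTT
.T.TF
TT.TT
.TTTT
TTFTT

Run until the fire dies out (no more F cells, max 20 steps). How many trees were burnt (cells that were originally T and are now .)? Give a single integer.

Step 1: +6 fires, +2 burnt (F count now 6)
Step 2: +7 fires, +6 burnt (F count now 7)
Step 3: +2 fires, +7 burnt (F count now 2)
Step 4: +2 fires, +2 burnt (F count now 2)
Step 5: +0 fires, +2 burnt (F count now 0)
Fire out after step 5
Initially T: 18, now '.': 24
Total burnt (originally-T cells now '.'): 17

Answer: 17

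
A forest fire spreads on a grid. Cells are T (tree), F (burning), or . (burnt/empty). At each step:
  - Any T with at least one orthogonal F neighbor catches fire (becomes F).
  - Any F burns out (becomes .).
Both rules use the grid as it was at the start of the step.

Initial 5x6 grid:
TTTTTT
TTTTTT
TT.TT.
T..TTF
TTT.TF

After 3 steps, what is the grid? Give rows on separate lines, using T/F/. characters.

Step 1: 2 trees catch fire, 2 burn out
  TTTTTT
  TTTTTT
  TT.TT.
  T..TF.
  TTT.F.
Step 2: 2 trees catch fire, 2 burn out
  TTTTTT
  TTTTTT
  TT.TF.
  T..F..
  TTT...
Step 3: 2 trees catch fire, 2 burn out
  TTTTTT
  TTTTFT
  TT.F..
  T.....
  TTT...

TTTTTT
TTTTFT
TT.F..
T.....
TTT...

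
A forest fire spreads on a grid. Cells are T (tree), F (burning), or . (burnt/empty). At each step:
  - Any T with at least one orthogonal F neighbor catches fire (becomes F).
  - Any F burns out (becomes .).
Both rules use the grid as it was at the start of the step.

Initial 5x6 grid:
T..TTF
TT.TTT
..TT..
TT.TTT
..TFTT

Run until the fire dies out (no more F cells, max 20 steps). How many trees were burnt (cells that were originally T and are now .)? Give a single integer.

Step 1: +5 fires, +2 burnt (F count now 5)
Step 2: +5 fires, +5 burnt (F count now 5)
Step 3: +3 fires, +5 burnt (F count now 3)
Step 4: +0 fires, +3 burnt (F count now 0)
Fire out after step 4
Initially T: 18, now '.': 25
Total burnt (originally-T cells now '.'): 13

Answer: 13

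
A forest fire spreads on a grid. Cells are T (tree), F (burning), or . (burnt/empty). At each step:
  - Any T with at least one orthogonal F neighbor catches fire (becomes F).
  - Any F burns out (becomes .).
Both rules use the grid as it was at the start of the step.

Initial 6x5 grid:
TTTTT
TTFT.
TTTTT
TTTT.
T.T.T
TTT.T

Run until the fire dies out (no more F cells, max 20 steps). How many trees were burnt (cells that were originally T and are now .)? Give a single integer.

Step 1: +4 fires, +1 burnt (F count now 4)
Step 2: +6 fires, +4 burnt (F count now 6)
Step 3: +7 fires, +6 burnt (F count now 7)
Step 4: +2 fires, +7 burnt (F count now 2)
Step 5: +2 fires, +2 burnt (F count now 2)
Step 6: +1 fires, +2 burnt (F count now 1)
Step 7: +0 fires, +1 burnt (F count now 0)
Fire out after step 7
Initially T: 24, now '.': 28
Total burnt (originally-T cells now '.'): 22

Answer: 22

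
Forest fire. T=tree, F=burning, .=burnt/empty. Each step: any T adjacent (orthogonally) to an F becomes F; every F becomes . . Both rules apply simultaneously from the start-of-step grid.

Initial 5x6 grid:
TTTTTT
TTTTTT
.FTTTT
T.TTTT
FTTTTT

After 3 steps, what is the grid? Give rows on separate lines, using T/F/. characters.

Step 1: 4 trees catch fire, 2 burn out
  TTTTTT
  TFTTTT
  ..FTTT
  F.TTTT
  .FTTTT
Step 2: 6 trees catch fire, 4 burn out
  TFTTTT
  F.FTTT
  ...FTT
  ..FTTT
  ..FTTT
Step 3: 6 trees catch fire, 6 burn out
  F.FTTT
  ...FTT
  ....FT
  ...FTT
  ...FTT

F.FTTT
...FTT
....FT
...FTT
...FTT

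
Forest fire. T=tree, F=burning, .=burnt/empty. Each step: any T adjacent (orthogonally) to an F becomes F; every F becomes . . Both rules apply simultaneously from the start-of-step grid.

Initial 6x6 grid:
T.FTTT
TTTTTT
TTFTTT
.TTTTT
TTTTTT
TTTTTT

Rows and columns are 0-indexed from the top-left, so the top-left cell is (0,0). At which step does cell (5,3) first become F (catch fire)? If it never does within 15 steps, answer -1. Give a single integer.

Step 1: cell (5,3)='T' (+5 fires, +2 burnt)
Step 2: cell (5,3)='T' (+8 fires, +5 burnt)
Step 3: cell (5,3)='T' (+8 fires, +8 burnt)
Step 4: cell (5,3)='F' (+7 fires, +8 burnt)
  -> target ignites at step 4
Step 5: cell (5,3)='.' (+3 fires, +7 burnt)
Step 6: cell (5,3)='.' (+1 fires, +3 burnt)
Step 7: cell (5,3)='.' (+0 fires, +1 burnt)
  fire out at step 7

4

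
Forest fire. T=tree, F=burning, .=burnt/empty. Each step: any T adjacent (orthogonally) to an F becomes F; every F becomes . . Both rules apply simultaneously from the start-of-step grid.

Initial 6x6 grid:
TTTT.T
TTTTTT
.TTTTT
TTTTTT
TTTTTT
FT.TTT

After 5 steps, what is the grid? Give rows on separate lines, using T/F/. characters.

Step 1: 2 trees catch fire, 1 burn out
  TTTT.T
  TTTTTT
  .TTTTT
  TTTTTT
  FTTTTT
  .F.TTT
Step 2: 2 trees catch fire, 2 burn out
  TTTT.T
  TTTTTT
  .TTTTT
  FTTTTT
  .FTTTT
  ...TTT
Step 3: 2 trees catch fire, 2 burn out
  TTTT.T
  TTTTTT
  .TTTTT
  .FTTTT
  ..FTTT
  ...TTT
Step 4: 3 trees catch fire, 2 burn out
  TTTT.T
  TTTTTT
  .FTTTT
  ..FTTT
  ...FTT
  ...TTT
Step 5: 5 trees catch fire, 3 burn out
  TTTT.T
  TFTTTT
  ..FTTT
  ...FTT
  ....FT
  ...FTT

TTTT.T
TFTTTT
..FTTT
...FTT
....FT
...FTT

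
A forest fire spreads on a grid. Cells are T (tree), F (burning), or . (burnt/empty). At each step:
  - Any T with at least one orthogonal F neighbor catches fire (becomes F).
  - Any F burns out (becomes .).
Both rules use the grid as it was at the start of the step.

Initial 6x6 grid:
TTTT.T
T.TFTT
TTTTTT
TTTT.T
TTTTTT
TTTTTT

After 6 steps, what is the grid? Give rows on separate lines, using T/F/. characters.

Step 1: 4 trees catch fire, 1 burn out
  TTTF.T
  T.F.FT
  TTTFTT
  TTTT.T
  TTTTTT
  TTTTTT
Step 2: 5 trees catch fire, 4 burn out
  TTF..T
  T....F
  TTF.FT
  TTTF.T
  TTTTTT
  TTTTTT
Step 3: 6 trees catch fire, 5 burn out
  TF...F
  T.....
  TF...F
  TTF..T
  TTTFTT
  TTTTTT
Step 4: 7 trees catch fire, 6 burn out
  F.....
  T.....
  F.....
  TF...F
  TTF.FT
  TTTFTT
Step 5: 6 trees catch fire, 7 burn out
  ......
  F.....
  ......
  F.....
  TF...F
  TTF.FT
Step 6: 3 trees catch fire, 6 burn out
  ......
  ......
  ......
  ......
  F.....
  TF...F

......
......
......
......
F.....
TF...F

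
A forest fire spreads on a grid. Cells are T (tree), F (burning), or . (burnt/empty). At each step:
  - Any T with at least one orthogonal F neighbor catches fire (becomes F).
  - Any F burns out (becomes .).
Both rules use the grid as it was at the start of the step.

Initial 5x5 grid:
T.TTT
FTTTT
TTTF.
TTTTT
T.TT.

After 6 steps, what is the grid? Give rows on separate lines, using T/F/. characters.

Step 1: 6 trees catch fire, 2 burn out
  F.TTT
  .FTFT
  FTF..
  TTTFT
  T.TT.
Step 2: 8 trees catch fire, 6 burn out
  ..TFT
  ..F.F
  .F...
  FTF.F
  T.TF.
Step 3: 5 trees catch fire, 8 burn out
  ..F.F
  .....
  .....
  .F...
  F.F..
Step 4: 0 trees catch fire, 5 burn out
  .....
  .....
  .....
  .....
  .....
Step 5: 0 trees catch fire, 0 burn out
  .....
  .....
  .....
  .....
  .....
Step 6: 0 trees catch fire, 0 burn out
  .....
  .....
  .....
  .....
  .....

.....
.....
.....
.....
.....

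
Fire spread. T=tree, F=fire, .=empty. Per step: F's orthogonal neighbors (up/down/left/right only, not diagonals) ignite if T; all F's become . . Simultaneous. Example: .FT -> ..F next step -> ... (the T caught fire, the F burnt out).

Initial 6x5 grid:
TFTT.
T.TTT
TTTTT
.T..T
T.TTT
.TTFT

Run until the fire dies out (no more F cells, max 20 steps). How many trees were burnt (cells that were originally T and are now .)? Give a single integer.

Answer: 20

Derivation:
Step 1: +5 fires, +2 burnt (F count now 5)
Step 2: +6 fires, +5 burnt (F count now 6)
Step 3: +4 fires, +6 burnt (F count now 4)
Step 4: +4 fires, +4 burnt (F count now 4)
Step 5: +1 fires, +4 burnt (F count now 1)
Step 6: +0 fires, +1 burnt (F count now 0)
Fire out after step 6
Initially T: 21, now '.': 29
Total burnt (originally-T cells now '.'): 20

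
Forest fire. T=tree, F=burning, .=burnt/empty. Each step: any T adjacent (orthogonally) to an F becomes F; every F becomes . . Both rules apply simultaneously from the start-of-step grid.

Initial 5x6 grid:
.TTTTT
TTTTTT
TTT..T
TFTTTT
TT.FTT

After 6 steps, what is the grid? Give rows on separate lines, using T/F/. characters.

Step 1: 6 trees catch fire, 2 burn out
  .TTTTT
  TTTTTT
  TFT..T
  F.FFTT
  TF..FT
Step 2: 6 trees catch fire, 6 burn out
  .TTTTT
  TFTTTT
  F.F..T
  ....FT
  F....F
Step 3: 4 trees catch fire, 6 burn out
  .FTTTT
  F.FTTT
  .....T
  .....F
  ......
Step 4: 3 trees catch fire, 4 burn out
  ..FTTT
  ...FTT
  .....F
  ......
  ......
Step 5: 3 trees catch fire, 3 burn out
  ...FTT
  ....FF
  ......
  ......
  ......
Step 6: 2 trees catch fire, 3 burn out
  ....FF
  ......
  ......
  ......
  ......

....FF
......
......
......
......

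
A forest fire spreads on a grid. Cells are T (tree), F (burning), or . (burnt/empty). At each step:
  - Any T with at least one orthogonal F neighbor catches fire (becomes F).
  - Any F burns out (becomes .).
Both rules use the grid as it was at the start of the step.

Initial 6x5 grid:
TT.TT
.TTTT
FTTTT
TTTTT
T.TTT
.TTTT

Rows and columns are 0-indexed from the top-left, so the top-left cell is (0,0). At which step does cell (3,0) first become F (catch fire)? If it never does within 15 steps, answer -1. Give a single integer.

Step 1: cell (3,0)='F' (+2 fires, +1 burnt)
  -> target ignites at step 1
Step 2: cell (3,0)='.' (+4 fires, +2 burnt)
Step 3: cell (3,0)='.' (+4 fires, +4 burnt)
Step 4: cell (3,0)='.' (+5 fires, +4 burnt)
Step 5: cell (3,0)='.' (+5 fires, +5 burnt)
Step 6: cell (3,0)='.' (+4 fires, +5 burnt)
Step 7: cell (3,0)='.' (+1 fires, +4 burnt)
Step 8: cell (3,0)='.' (+0 fires, +1 burnt)
  fire out at step 8

1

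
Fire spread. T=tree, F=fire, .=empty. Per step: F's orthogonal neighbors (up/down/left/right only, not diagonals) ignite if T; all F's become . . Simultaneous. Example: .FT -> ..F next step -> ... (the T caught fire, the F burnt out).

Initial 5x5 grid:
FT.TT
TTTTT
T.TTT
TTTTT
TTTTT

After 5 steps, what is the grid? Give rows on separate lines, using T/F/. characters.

Step 1: 2 trees catch fire, 1 burn out
  .F.TT
  FTTTT
  T.TTT
  TTTTT
  TTTTT
Step 2: 2 trees catch fire, 2 burn out
  ...TT
  .FTTT
  F.TTT
  TTTTT
  TTTTT
Step 3: 2 trees catch fire, 2 burn out
  ...TT
  ..FTT
  ..TTT
  FTTTT
  TTTTT
Step 4: 4 trees catch fire, 2 burn out
  ...TT
  ...FT
  ..FTT
  .FTTT
  FTTTT
Step 5: 5 trees catch fire, 4 burn out
  ...FT
  ....F
  ...FT
  ..FTT
  .FTTT

...FT
....F
...FT
..FTT
.FTTT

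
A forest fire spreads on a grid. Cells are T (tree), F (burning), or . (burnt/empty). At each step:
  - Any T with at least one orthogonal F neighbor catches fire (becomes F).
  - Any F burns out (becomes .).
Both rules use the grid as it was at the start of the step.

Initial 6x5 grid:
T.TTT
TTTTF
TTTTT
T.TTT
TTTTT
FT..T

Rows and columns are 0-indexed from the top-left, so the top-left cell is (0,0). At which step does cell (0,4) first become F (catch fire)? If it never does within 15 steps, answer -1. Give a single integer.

Step 1: cell (0,4)='F' (+5 fires, +2 burnt)
  -> target ignites at step 1
Step 2: cell (0,4)='.' (+6 fires, +5 burnt)
Step 3: cell (0,4)='.' (+7 fires, +6 burnt)
Step 4: cell (0,4)='.' (+5 fires, +7 burnt)
Step 5: cell (0,4)='.' (+1 fires, +5 burnt)
Step 6: cell (0,4)='.' (+0 fires, +1 burnt)
  fire out at step 6

1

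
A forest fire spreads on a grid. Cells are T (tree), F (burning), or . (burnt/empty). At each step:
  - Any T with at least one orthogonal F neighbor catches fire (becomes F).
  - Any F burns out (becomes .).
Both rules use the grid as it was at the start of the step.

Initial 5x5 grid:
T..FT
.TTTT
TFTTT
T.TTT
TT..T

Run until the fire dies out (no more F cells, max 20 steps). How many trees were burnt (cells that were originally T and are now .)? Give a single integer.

Answer: 16

Derivation:
Step 1: +5 fires, +2 burnt (F count now 5)
Step 2: +5 fires, +5 burnt (F count now 5)
Step 3: +3 fires, +5 burnt (F count now 3)
Step 4: +2 fires, +3 burnt (F count now 2)
Step 5: +1 fires, +2 burnt (F count now 1)
Step 6: +0 fires, +1 burnt (F count now 0)
Fire out after step 6
Initially T: 17, now '.': 24
Total burnt (originally-T cells now '.'): 16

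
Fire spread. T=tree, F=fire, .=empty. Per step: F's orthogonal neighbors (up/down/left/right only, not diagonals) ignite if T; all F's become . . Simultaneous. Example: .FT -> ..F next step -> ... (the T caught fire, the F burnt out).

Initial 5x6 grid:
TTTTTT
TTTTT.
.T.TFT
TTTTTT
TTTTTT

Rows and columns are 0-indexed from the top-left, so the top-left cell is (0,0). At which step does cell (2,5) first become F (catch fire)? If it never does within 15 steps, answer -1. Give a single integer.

Step 1: cell (2,5)='F' (+4 fires, +1 burnt)
  -> target ignites at step 1
Step 2: cell (2,5)='.' (+5 fires, +4 burnt)
Step 3: cell (2,5)='.' (+6 fires, +5 burnt)
Step 4: cell (2,5)='.' (+4 fires, +6 burnt)
Step 5: cell (2,5)='.' (+5 fires, +4 burnt)
Step 6: cell (2,5)='.' (+2 fires, +5 burnt)
Step 7: cell (2,5)='.' (+0 fires, +2 burnt)
  fire out at step 7

1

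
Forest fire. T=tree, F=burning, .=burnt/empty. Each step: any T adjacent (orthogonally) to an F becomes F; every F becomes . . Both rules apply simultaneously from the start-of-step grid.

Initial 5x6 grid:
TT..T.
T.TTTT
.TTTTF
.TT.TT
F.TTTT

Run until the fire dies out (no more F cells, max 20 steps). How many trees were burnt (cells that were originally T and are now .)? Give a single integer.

Step 1: +3 fires, +2 burnt (F count now 3)
Step 2: +4 fires, +3 burnt (F count now 4)
Step 3: +4 fires, +4 burnt (F count now 4)
Step 4: +4 fires, +4 burnt (F count now 4)
Step 5: +2 fires, +4 burnt (F count now 2)
Step 6: +0 fires, +2 burnt (F count now 0)
Fire out after step 6
Initially T: 20, now '.': 27
Total burnt (originally-T cells now '.'): 17

Answer: 17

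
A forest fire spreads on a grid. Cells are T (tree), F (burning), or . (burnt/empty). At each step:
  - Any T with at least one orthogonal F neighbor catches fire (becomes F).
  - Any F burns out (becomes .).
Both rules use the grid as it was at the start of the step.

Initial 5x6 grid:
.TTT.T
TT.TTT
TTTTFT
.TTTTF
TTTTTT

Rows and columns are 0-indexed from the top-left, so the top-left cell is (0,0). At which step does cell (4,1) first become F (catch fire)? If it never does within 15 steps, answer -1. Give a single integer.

Step 1: cell (4,1)='T' (+5 fires, +2 burnt)
Step 2: cell (4,1)='T' (+5 fires, +5 burnt)
Step 3: cell (4,1)='T' (+5 fires, +5 burnt)
Step 4: cell (4,1)='T' (+5 fires, +5 burnt)
Step 5: cell (4,1)='F' (+3 fires, +5 burnt)
  -> target ignites at step 5
Step 6: cell (4,1)='.' (+1 fires, +3 burnt)
Step 7: cell (4,1)='.' (+0 fires, +1 burnt)
  fire out at step 7

5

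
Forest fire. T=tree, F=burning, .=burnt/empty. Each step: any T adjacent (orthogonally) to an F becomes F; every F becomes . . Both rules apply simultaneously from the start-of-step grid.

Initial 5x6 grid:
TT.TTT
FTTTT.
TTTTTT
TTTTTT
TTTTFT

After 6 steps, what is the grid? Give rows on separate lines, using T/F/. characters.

Step 1: 6 trees catch fire, 2 burn out
  FT.TTT
  .FTTT.
  FTTTTT
  TTTTFT
  TTTF.F
Step 2: 8 trees catch fire, 6 burn out
  .F.TTT
  ..FTT.
  .FTTFT
  FTTF.F
  TTF...
Step 3: 9 trees catch fire, 8 burn out
  ...TTT
  ...FF.
  ..FF.F
  .FF...
  FF....
Step 4: 2 trees catch fire, 9 burn out
  ...FFT
  ......
  ......
  ......
  ......
Step 5: 1 trees catch fire, 2 burn out
  .....F
  ......
  ......
  ......
  ......
Step 6: 0 trees catch fire, 1 burn out
  ......
  ......
  ......
  ......
  ......

......
......
......
......
......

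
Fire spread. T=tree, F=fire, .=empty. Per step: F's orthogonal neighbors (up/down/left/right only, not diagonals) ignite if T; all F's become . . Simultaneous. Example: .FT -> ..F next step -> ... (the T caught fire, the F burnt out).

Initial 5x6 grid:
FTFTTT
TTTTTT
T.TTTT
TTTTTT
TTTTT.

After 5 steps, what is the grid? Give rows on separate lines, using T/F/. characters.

Step 1: 4 trees catch fire, 2 burn out
  .F.FTT
  FTFTTT
  T.TTTT
  TTTTTT
  TTTTT.
Step 2: 5 trees catch fire, 4 burn out
  ....FT
  .F.FTT
  F.FTTT
  TTTTTT
  TTTTT.
Step 3: 5 trees catch fire, 5 burn out
  .....F
  ....FT
  ...FTT
  FTFTTT
  TTTTT.
Step 4: 6 trees catch fire, 5 burn out
  ......
  .....F
  ....FT
  .F.FTT
  FTFTT.
Step 5: 4 trees catch fire, 6 burn out
  ......
  ......
  .....F
  ....FT
  .F.FT.

......
......
.....F
....FT
.F.FT.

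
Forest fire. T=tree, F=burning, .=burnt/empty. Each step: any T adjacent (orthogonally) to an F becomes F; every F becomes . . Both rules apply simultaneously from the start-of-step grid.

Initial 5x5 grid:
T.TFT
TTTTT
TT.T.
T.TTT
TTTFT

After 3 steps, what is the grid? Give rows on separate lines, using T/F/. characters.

Step 1: 6 trees catch fire, 2 burn out
  T.F.F
  TTTFT
  TT.T.
  T.TFT
  TTF.F
Step 2: 6 trees catch fire, 6 burn out
  T....
  TTF.F
  TT.F.
  T.F.F
  TF...
Step 3: 2 trees catch fire, 6 burn out
  T....
  TF...
  TT...
  T....
  F....

T....
TF...
TT...
T....
F....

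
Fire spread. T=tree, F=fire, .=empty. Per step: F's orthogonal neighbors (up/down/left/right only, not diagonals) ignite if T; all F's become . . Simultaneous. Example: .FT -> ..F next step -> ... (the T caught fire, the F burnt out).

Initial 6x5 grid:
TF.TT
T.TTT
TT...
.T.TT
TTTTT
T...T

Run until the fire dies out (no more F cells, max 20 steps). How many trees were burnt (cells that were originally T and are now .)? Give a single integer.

Step 1: +1 fires, +1 burnt (F count now 1)
Step 2: +1 fires, +1 burnt (F count now 1)
Step 3: +1 fires, +1 burnt (F count now 1)
Step 4: +1 fires, +1 burnt (F count now 1)
Step 5: +1 fires, +1 burnt (F count now 1)
Step 6: +1 fires, +1 burnt (F count now 1)
Step 7: +2 fires, +1 burnt (F count now 2)
Step 8: +2 fires, +2 burnt (F count now 2)
Step 9: +2 fires, +2 burnt (F count now 2)
Step 10: +2 fires, +2 burnt (F count now 2)
Step 11: +0 fires, +2 burnt (F count now 0)
Fire out after step 11
Initially T: 19, now '.': 25
Total burnt (originally-T cells now '.'): 14

Answer: 14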